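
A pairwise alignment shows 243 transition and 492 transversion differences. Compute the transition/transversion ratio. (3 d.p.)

0.494

R = 243/492 = 0.493902… ≈ 0.494 (to 3 d.p.).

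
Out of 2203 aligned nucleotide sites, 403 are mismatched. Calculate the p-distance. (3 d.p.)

0.183

p = 403/2203 = 0.182932… ≈ 0.183 (to 3 d.p.).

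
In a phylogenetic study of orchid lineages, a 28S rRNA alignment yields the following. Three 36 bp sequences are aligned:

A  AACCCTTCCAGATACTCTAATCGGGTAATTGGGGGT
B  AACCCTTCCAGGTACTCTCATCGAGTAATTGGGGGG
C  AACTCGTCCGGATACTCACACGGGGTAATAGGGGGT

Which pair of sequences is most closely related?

A and B

A–B: 4/36 differ, p = 0.111, d = 0.120.
A–C: 8/36 differ, p = 0.222, d = 0.264.
B–C: 10/36 differ, p = 0.278, d = 0.347.
The smallest distance is between A and B.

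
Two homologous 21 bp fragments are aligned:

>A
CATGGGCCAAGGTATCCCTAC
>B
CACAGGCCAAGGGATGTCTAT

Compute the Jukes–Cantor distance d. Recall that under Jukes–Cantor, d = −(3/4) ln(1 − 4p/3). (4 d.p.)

The sequences differ at 6 of 21 sites (3, 4, 13, 16, 17, 21), so p = 6/21 ≈ 0.285714.
d = −(3/4) ln(1 − 4p/3) = −0.75 ln(1 − 0.380952) = −0.75 ln(0.619048)
  = −0.75 × (-0.479572) = 0.359679 substitutions/site.

0.3597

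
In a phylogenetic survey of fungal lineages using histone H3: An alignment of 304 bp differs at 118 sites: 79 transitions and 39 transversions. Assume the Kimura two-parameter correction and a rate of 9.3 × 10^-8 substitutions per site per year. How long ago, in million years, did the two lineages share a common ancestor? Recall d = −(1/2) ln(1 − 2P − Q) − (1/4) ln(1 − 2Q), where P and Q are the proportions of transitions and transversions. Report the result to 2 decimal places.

P = 79/304 ≈ 0.259868 and Q = 39/304 ≈ 0.128289.
Under the Kimura two-parameter model, d = −½ ln(1 − 2P − Q) − ¼ ln(1 − 2Q).
1 − 2P − Q = 0.351975, giving −½ ln(0.351975) = 0.522098.
1 − 2Q = 0.743422, giving −¼ ln(0.743422) = 0.074123.
d = 0.522098 + 0.074123 = 0.596221.
Under a molecular clock d = 2μt, so t = d/(2μ) = 0.596221 / (2 × 9.3 × 10^-8) = 3.21 million years.

3.21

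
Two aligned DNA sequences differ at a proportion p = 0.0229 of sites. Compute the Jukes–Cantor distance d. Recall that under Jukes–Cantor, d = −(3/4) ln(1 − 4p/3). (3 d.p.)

d = −(3/4) ln(1 − 4p/3) = −0.75 ln(1 − 0.030533) = −0.75 ln(0.969467)
  = −0.75 × (-0.031009) = 0.023257 substitutions/site.

0.023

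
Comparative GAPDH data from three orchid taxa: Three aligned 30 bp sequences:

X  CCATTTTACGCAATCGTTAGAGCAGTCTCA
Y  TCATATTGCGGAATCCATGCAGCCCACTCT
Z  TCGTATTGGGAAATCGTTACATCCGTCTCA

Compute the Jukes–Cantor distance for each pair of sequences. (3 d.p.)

d(X,Y) = 0.572, d(X,Z) = 0.383, d(Y,Z) = 0.441

X–Y: 12/30 sites differ → p = 0.4, d = −0.75 ln(1 − 0.533333) = 0.571605 ≈ 0.572.
X–Z: 9/30 sites differ → p = 0.3, d = −0.75 ln(1 − 0.4) = 0.383119 ≈ 0.383.
Y–Z: 10/30 sites differ → p ≈ 0.333333, d = −0.75 ln(1 − 0.444444) = 0.440839 ≈ 0.441.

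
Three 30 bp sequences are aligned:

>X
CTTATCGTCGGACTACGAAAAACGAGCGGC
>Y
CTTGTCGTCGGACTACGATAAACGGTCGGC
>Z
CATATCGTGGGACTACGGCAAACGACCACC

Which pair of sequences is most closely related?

X–Y: 4/30 differ, p = 0.133, d = 0.147.
X–Z: 7/30 differ, p = 0.233, d = 0.280.
Y–Z: 9/30 differ, p = 0.300, d = 0.383.
The smallest distance is between X and Y.

X and Y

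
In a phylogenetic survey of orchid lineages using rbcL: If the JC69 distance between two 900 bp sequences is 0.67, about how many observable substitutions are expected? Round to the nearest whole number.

Invert JC69: p = (3/4)(1 − e^(−4d/3)) = 0.75 × (1 − e^(-0.893333)) = 0.75 × (1 − 0.409289) = 0.443033.
Expected differing sites = pL ≈ 0.443033 × 900 = 398.7297 ≈ 399.

399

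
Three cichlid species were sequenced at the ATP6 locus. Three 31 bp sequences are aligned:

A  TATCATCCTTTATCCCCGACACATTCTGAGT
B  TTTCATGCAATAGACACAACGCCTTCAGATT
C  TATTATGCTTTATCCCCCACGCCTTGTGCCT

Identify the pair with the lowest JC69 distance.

A–B: 12/31 differ, p = 0.387, d = 0.544.
A–C: 8/31 differ, p = 0.258, d = 0.316.
B–C: 12/31 differ, p = 0.387, d = 0.544.
The smallest distance is between A and C.

A and C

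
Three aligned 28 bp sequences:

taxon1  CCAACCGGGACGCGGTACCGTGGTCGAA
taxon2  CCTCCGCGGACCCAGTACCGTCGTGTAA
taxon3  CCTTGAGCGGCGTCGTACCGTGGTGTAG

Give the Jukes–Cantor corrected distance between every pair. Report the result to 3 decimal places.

d(taxon1,taxon2) = 0.420, d(taxon1,taxon3) = 0.556, d(taxon2,taxon3) = 0.556

taxon1–taxon2: 9/28 sites differ → p ≈ 0.321429, d = −0.75 ln(1 − 0.428572) = 0.419713 ≈ 0.420.
taxon1–taxon3: 11/28 sites differ → p ≈ 0.392857, d = −0.75 ln(1 − 0.523809) = 0.556452 ≈ 0.556.
taxon2–taxon3: 11/28 sites differ → p ≈ 0.392857, d = −0.75 ln(1 − 0.523809) = 0.556452 ≈ 0.556.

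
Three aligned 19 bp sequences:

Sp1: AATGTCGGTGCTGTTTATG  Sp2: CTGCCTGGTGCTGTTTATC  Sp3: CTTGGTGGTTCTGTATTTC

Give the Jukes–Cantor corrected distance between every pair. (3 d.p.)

Sp1–Sp2: 7/19 sites differ → p ≈ 0.368421, d = −0.75 ln(1 − 0.491228) = 0.506816 ≈ 0.507.
Sp1–Sp3: 8/19 sites differ → p ≈ 0.421053, d = −0.75 ln(1 − 0.561404) = 0.618132 ≈ 0.618.
Sp2–Sp3: 6/19 sites differ → p ≈ 0.315789, d = −0.75 ln(1 − 0.421052) = 0.409907 ≈ 0.410.

d(Sp1,Sp2) = 0.507, d(Sp1,Sp3) = 0.618, d(Sp2,Sp3) = 0.410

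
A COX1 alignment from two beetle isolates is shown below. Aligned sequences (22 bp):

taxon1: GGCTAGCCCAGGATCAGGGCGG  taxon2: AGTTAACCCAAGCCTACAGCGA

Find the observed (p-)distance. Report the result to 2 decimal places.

The sequences differ at 10 of 22 positions (sites 1, 3, 6, 11, 13, 14, 15, 17, 18, 22).
p = 10/22 = 0.454545… ≈ 0.45 (to 2 d.p.).

0.45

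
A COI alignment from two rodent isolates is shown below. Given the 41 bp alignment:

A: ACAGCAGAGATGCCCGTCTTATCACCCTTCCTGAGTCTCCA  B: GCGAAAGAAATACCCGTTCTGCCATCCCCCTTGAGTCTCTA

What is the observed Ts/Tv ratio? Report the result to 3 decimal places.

14.000

Transitions are A↔G and C↔T; transversions are all other mismatches.
Transitions: 14. Transversions: 1.
R = 14/1 = 14.000.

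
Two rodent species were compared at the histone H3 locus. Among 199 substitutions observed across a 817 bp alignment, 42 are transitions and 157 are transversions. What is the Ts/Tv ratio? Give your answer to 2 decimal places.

0.27

R = 42/157 = 0.267515… ≈ 0.27 (to 2 d.p.).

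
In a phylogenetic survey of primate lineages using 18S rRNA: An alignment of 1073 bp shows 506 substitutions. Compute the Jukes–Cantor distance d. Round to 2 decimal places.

p = 506/1073 ≈ 0.471575.
d = −(3/4) ln(1 − 4p/3) = −0.75 ln(1 − 0.628767) = −0.75 ln(0.371233)
  = −0.75 × (-0.990925) = 0.743194 substitutions/site.

0.74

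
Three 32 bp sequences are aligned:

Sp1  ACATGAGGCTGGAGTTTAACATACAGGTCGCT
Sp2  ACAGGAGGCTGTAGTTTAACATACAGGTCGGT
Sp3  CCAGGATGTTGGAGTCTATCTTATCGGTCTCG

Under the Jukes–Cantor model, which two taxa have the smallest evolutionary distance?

Sp1 and Sp2

Sp1–Sp2: 3/32 differ, p = 0.094, d = 0.100.
Sp1–Sp3: 11/32 differ, p = 0.344, d = 0.460.
Sp2–Sp3: 12/32 differ, p = 0.375, d = 0.520.
The smallest distance is between Sp1 and Sp2.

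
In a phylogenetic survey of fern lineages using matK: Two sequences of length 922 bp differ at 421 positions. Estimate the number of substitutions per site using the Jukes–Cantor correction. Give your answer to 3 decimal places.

0.704

p = 421/922 ≈ 0.456616.
d = −(3/4) ln(1 − 4p/3) = −0.75 ln(1 − 0.608821) = −0.75 ln(0.391179)
  = −0.75 × (-0.938590) = 0.703943 substitutions/site.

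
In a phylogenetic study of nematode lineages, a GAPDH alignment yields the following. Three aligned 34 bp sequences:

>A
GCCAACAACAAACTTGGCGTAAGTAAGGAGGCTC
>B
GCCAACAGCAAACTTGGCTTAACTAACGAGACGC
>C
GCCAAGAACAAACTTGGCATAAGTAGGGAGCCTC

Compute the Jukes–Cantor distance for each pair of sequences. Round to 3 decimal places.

A–B: 6/34 sites differ → p ≈ 0.176471, d = −0.75 ln(1 − 0.235295) = 0.201199 ≈ 0.201.
A–C: 4/34 sites differ → p ≈ 0.117647, d = −0.75 ln(1 − 0.156863) = 0.127969 ≈ 0.128.
B–C: 8/34 sites differ → p ≈ 0.235294, d = −0.75 ln(1 − 0.313725) = 0.282358 ≈ 0.282.

d(A,B) = 0.201, d(A,C) = 0.128, d(B,C) = 0.282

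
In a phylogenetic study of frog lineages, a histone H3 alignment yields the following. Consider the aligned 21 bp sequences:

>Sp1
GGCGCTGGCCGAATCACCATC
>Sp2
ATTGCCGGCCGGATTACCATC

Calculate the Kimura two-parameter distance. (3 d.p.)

0.396

Of 21 sites, 5 differences are transitions and 1 are transversions, so P = 5/21 ≈ 0.238095 and Q = 1/21 ≈ 0.047619.
Under the Kimura two-parameter model, d = −½ ln(1 − 2P − Q) − ¼ ln(1 − 2Q).
1 − 2P − Q = 0.476191, giving −½ ln(0.476191) = 0.370968.
1 − 2Q = 0.904762, giving −¼ ln(0.904762) = 0.025021.
d = 0.370968 + 0.025021 = 0.395989.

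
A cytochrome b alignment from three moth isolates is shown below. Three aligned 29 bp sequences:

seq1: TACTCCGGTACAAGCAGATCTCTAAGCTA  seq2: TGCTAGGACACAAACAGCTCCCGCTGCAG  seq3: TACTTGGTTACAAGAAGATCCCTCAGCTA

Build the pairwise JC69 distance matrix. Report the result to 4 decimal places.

seq1–seq2: 13/29 sites differ → p ≈ 0.448276, d = −0.75 ln(1 − 0.597701) = 0.682920 ≈ 0.6829.
seq1–seq3: 6/29 sites differ → p ≈ 0.206897, d = −0.75 ln(1 − 0.275863) = 0.242081 ≈ 0.2421.
seq2–seq3: 11/29 sites differ → p ≈ 0.37931, d = −0.75 ln(1 − 0.505747) = 0.528531 ≈ 0.5285.

d(seq1,seq2) = 0.6829, d(seq1,seq3) = 0.2421, d(seq2,seq3) = 0.5285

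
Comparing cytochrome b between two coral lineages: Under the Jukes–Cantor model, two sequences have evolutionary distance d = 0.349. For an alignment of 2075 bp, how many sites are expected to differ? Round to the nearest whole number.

579

Invert JC69: p = (3/4)(1 − e^(−4d/3)) = 0.75 × (1 − e^(-0.465333)) = 0.75 × (1 − 0.627926) = 0.279056.
Expected differing sites = pL ≈ 0.279056 × 2075 = 579.0412 ≈ 579.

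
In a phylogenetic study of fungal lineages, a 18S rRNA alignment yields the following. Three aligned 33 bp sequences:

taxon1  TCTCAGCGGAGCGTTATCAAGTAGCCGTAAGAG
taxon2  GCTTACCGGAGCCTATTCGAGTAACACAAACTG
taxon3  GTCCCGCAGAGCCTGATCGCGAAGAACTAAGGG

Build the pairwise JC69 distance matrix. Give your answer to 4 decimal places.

taxon1–taxon2: 13/33 sites differ → p ≈ 0.393939, d = −0.75 ln(1 − 0.525252) = 0.558728 ≈ 0.5587.
taxon1–taxon3: 14/33 sites differ → p ≈ 0.424242, d = −0.75 ln(1 − 0.565656) = 0.625439 ≈ 0.6254.
taxon2–taxon3: 15/33 sites differ → p ≈ 0.454545, d = −0.75 ln(1 − 0.60606) = 0.698667 ≈ 0.6987.

d(taxon1,taxon2) = 0.5587, d(taxon1,taxon3) = 0.6254, d(taxon2,taxon3) = 0.6987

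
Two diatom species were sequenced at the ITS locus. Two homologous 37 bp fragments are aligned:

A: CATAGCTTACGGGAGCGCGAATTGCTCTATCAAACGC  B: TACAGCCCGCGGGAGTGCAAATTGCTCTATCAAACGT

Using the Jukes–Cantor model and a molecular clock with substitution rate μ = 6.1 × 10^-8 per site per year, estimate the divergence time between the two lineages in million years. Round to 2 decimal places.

The sequences differ at 8 of 37 sites (1, 3, 7, 8, 9, 16, 19, 37), so p = 8/37 ≈ 0.216216.
d = −(3/4) ln(1 − 4p/3) = −0.75 ln(1 − 0.288288) = −0.75 ln(0.711712)
  = −0.75 × (-0.340082) = 0.255062 substitutions/site.
Under a molecular clock d = 2μt, so t = d/(2μ) = 0.255062 / (2 × 6.1 × 10^-8) = 2.09 million years.

2.09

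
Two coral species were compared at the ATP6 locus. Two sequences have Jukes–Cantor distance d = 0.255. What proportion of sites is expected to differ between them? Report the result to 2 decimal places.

0.22

p = (3/4)(1 − e^(−4d/3)) = 0.75 × (1 − e^(-0.34)) = 0.75 × (1 − 0.711770) = 0.216173.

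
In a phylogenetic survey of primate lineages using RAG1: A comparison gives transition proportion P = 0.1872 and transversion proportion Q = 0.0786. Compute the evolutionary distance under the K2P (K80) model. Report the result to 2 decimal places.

0.34

Under the Kimura two-parameter model, d = −½ ln(1 − 2P − Q) − ¼ ln(1 − 2Q).
1 − 2P − Q = 0.547, giving −½ ln(0.547) = 0.301653.
1 − 2Q = 0.8428, giving −¼ ln(0.8428) = 0.042756.
d = 0.301653 + 0.042756 = 0.344409.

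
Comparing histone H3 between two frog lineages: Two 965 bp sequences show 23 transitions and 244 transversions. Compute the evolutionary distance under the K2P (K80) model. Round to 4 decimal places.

P = 23/965 ≈ 0.023834 and Q = 244/965 ≈ 0.25285.
Under the Kimura two-parameter model, d = −½ ln(1 − 2P − Q) − ¼ ln(1 − 2Q).
1 − 2P − Q = 0.699482, giving −½ ln(0.699482) = 0.178708.
1 − 2Q = 0.4943, giving −¼ ln(0.4943) = 0.176153.
d = 0.178708 + 0.176153 = 0.354861.

0.3549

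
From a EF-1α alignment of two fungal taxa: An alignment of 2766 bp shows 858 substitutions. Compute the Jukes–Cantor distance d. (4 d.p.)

p = 858/2766 ≈ 0.310195.
d = −(3/4) ln(1 − 4p/3) = −0.75 ln(1 − 0.413593) = −0.75 ln(0.586407)
  = −0.75 × (-0.533741) = 0.400306 substitutions/site.

0.4003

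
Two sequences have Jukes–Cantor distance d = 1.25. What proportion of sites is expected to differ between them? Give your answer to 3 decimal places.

p = (3/4)(1 − e^(−4d/3)) = 0.75 × (1 − e^(-1.666667)) = 0.75 × (1 − 0.188876) = 0.608343.

0.608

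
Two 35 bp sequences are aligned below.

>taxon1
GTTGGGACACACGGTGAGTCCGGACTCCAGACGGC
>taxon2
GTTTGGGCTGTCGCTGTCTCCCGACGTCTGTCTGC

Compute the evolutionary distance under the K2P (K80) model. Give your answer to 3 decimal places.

Of 35 sites, 2 differences are transitions and 12 are transversions, so P = 2/35 ≈ 0.057143 and Q = 12/35 ≈ 0.342857.
Under the Kimura two-parameter model, d = −½ ln(1 − 2P − Q) − ¼ ln(1 − 2Q).
1 − 2P − Q = 0.542857, giving −½ ln(0.542857) = 0.305455.
1 − 2Q = 0.314286, giving −¼ ln(0.314286) = 0.289363.
d = 0.305455 + 0.289363 = 0.594818.

0.595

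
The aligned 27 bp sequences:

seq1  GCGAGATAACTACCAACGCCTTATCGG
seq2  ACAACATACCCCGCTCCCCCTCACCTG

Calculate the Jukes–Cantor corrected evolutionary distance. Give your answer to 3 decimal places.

0.770

The sequences differ at 13 of 27 sites, so p = 13/27 ≈ 0.481481.
d = −(3/4) ln(1 − 4p/3) = −0.75 ln(1 − 0.641975) = −0.75 ln(0.358025)
  = −0.75 × (-1.027152) = 0.770364 substitutions/site.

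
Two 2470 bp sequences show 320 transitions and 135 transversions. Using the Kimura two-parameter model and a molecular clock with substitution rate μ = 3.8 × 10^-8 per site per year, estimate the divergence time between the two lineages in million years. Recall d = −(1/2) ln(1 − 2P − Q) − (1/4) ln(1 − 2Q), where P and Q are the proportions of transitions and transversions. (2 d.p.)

P = 320/2470 ≈ 0.129555 and Q = 135/2470 ≈ 0.054656.
Under the Kimura two-parameter model, d = −½ ln(1 − 2P − Q) − ¼ ln(1 − 2Q).
1 − 2P − Q = 0.686234, giving −½ ln(0.686234) = 0.188268.
1 − 2Q = 0.890688, giving −¼ ln(0.890688) = 0.028940.
d = 0.188268 + 0.028940 = 0.217208.
Under a molecular clock d = 2μt, so t = d/(2μ) = 0.217208 / (2 × 3.8 × 10^-8) = 2.86 million years.

2.86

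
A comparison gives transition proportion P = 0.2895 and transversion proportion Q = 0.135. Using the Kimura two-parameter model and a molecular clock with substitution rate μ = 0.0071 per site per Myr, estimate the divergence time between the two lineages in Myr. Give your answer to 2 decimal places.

49.62

Under the Kimura two-parameter model, d = −½ ln(1 − 2P − Q) − ¼ ln(1 − 2Q).
1 − 2P − Q = 0.286, giving −½ ln(0.286) = 0.625882.
1 − 2Q = 0.73, giving −¼ ln(0.73) = 0.078678.
d = 0.625882 + 0.078678 = 0.704560.
Under a molecular clock d = 2μt, so t = d/(2μ) = 0.704560 / (2 × 0.0071) = 49.62 Myr.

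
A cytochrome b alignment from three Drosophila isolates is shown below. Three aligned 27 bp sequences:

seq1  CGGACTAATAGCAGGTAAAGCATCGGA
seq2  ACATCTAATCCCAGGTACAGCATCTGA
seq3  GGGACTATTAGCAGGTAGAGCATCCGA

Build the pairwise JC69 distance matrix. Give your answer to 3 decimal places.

d(seq1,seq2) = 0.377, d(seq1,seq3) = 0.165, d(seq2,seq3) = 0.441

seq1–seq2: 8/27 sites differ → p ≈ 0.296296, d = −0.75 ln(1 − 0.395061) = 0.376971 ≈ 0.377.
seq1–seq3: 4/27 sites differ → p ≈ 0.148148, d = −0.75 ln(1 − 0.197531) = 0.165047 ≈ 0.165.
seq2–seq3: 9/27 sites differ → p ≈ 0.333333, d = −0.75 ln(1 − 0.444444) = 0.440839 ≈ 0.441.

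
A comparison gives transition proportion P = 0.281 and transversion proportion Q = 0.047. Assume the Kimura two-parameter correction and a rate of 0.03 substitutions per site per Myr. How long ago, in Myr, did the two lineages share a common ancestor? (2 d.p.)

Under the Kimura two-parameter model, d = −½ ln(1 − 2P − Q) − ¼ ln(1 − 2Q).
1 − 2P − Q = 0.391, giving −½ ln(0.391) = 0.469524.
1 − 2Q = 0.906, giving −¼ ln(0.906) = 0.024679.
d = 0.469524 + 0.024679 = 0.494203.
Under a molecular clock d = 2μt, so t = d/(2μ) = 0.494203 / (2 × 0.03) = 8.24 Myr.

8.24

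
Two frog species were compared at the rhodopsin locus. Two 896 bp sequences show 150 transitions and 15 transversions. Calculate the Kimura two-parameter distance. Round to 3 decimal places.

P = 150/896 ≈ 0.167411 and Q = 15/896 ≈ 0.016741.
Under the Kimura two-parameter model, d = −½ ln(1 − 2P − Q) − ¼ ln(1 − 2Q).
1 − 2P − Q = 0.648437, giving −½ ln(0.648437) = 0.216595.
1 − 2Q = 0.966518, giving −¼ ln(0.966518) = 0.008514.
d = 0.216595 + 0.008514 = 0.225109.

0.225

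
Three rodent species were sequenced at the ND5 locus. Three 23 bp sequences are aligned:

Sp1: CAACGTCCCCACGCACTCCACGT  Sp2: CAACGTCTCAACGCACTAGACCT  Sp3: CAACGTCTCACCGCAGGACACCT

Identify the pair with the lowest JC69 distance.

Sp1–Sp2: 5/23 differ, p = 0.217, d = 0.257.
Sp1–Sp3: 7/23 differ, p = 0.304, d = 0.390.
Sp2–Sp3: 4/23 differ, p = 0.174, d = 0.198.
The smallest distance is between Sp2 and Sp3.

Sp2 and Sp3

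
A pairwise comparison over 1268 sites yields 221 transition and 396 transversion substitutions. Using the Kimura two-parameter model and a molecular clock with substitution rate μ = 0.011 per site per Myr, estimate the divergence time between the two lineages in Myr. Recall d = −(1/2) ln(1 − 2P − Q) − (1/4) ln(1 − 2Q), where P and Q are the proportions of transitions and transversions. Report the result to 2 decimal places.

35.71

P = 221/1268 ≈ 0.17429 and Q = 396/1268 ≈ 0.312303.
Under the Kimura two-parameter model, d = −½ ln(1 − 2P − Q) − ¼ ln(1 − 2Q).
1 − 2P − Q = 0.339117, giving −½ ln(0.339117) = 0.540705.
1 − 2Q = 0.375394, giving −¼ ln(0.375394) = 0.244945.
d = 0.540705 + 0.244945 = 0.785650.
Under a molecular clock d = 2μt, so t = d/(2μ) = 0.785650 / (2 × 0.011) = 35.71 Myr.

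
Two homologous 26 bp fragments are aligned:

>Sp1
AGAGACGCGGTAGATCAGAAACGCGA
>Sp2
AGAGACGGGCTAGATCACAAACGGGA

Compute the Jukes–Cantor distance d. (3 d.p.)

0.172

The sequences differ at 4 of 26 sites (8, 10, 18, 24), so p = 4/26 ≈ 0.153846.
d = −(3/4) ln(1 − 4p/3) = −0.75 ln(1 − 0.205128) = −0.75 ln(0.794872)
  = −0.75 × (-0.229574) = 0.172181 substitutions/site.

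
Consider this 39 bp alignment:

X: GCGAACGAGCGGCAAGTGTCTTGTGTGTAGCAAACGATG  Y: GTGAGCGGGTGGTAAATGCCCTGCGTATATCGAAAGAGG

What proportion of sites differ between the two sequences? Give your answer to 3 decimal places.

The sequences differ at 14 of 39 positions.
p = 14/39 = 0.358974… ≈ 0.359 (to 3 d.p.).

0.359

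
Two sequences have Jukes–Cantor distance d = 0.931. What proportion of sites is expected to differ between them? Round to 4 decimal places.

p = (3/4)(1 − e^(−4d/3)) = 0.75 × (1 − e^(-1.241333)) = 0.75 × (1 − 0.288999) = 0.533251.

0.5333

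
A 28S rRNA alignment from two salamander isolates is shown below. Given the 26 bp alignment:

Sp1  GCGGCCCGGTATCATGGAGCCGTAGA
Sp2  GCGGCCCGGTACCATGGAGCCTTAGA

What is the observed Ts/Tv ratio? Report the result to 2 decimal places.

1.00

Transitions are A↔G and C↔T; transversions are all other mismatches.
Transitions: 1. Transversions: 1.
R = 1/1 = 1.00.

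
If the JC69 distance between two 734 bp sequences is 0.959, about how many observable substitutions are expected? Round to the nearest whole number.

397

Invert JC69: p = (3/4)(1 − e^(−4d/3)) = 0.75 × (1 − e^(-1.278667)) = 0.75 × (1 − 0.278408) = 0.541194.
Expected differing sites = pL ≈ 0.541194 × 734 = 397.236396 ≈ 397.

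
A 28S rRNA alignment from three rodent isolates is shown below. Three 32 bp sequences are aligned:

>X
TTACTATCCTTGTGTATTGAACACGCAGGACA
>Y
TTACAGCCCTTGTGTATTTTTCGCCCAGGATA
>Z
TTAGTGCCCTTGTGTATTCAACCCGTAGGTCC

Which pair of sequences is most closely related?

X and Z

X–Y: 9/32 differ, p = 0.281, d = 0.353.
X–Z: 8/32 differ, p = 0.250, d = 0.304.
Y–Z: 11/32 differ, p = 0.344, d = 0.460.
The smallest distance is between X and Z.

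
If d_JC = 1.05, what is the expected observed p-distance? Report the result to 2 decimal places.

p = (3/4)(1 − e^(−4d/3)) = 0.75 × (1 − e^(-1.4)) = 0.75 × (1 − 0.246597) = 0.565052.

0.57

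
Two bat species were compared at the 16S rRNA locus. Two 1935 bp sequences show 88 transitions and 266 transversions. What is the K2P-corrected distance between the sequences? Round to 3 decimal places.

P = 88/1935 ≈ 0.045478 and Q = 266/1935 ≈ 0.137468.
Under the Kimura two-parameter model, d = −½ ln(1 − 2P − Q) − ¼ ln(1 − 2Q).
1 − 2P − Q = 0.771576, giving −½ ln(0.771576) = 0.129660.
1 − 2Q = 0.725064, giving −¼ ln(0.725064) = 0.080374.
d = 0.129660 + 0.080374 = 0.210034.

0.210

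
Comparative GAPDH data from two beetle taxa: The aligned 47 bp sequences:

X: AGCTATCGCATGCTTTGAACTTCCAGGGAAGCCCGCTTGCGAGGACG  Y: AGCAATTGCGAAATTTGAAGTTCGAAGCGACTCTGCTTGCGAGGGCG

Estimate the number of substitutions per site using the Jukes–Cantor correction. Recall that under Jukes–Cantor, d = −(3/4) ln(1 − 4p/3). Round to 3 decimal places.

The sequences differ at 15 of 47 sites, so p = 15/47 ≈ 0.319149.
d = −(3/4) ln(1 − 4p/3) = −0.75 ln(1 − 0.425532) = −0.75 ln(0.574468)
  = −0.75 × (-0.554311) = 0.415733 substitutions/site.

0.416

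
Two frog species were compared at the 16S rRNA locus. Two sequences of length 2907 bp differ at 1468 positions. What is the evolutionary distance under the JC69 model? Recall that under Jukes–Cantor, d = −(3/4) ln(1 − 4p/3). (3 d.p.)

p = 1468/2907 ≈ 0.504988.
d = −(3/4) ln(1 − 4p/3) = −0.75 ln(1 − 0.673317) = −0.75 ln(0.326683)
  = −0.75 × (-1.118765) = 0.839074 substitutions/site.

0.839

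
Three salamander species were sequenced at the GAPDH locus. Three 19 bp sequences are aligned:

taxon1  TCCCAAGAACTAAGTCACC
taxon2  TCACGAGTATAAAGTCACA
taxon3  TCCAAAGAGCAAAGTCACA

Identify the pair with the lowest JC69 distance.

taxon1 and taxon3

taxon1–taxon2: 6/19 differ, p = 0.316, d = 0.410.
taxon1–taxon3: 4/19 differ, p = 0.211, d = 0.247.
taxon2–taxon3: 6/19 differ, p = 0.316, d = 0.410.
The smallest distance is between taxon1 and taxon3.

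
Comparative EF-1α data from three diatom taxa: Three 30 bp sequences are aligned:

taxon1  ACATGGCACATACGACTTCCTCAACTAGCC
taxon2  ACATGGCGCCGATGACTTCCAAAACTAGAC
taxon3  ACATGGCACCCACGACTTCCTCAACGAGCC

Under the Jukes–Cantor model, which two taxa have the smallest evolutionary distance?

taxon1 and taxon3

taxon1–taxon2: 7/30 differ, p = 0.233, d = 0.280.
taxon1–taxon3: 3/30 differ, p = 0.100, d = 0.107.
taxon2–taxon3: 7/30 differ, p = 0.233, d = 0.280.
The smallest distance is between taxon1 and taxon3.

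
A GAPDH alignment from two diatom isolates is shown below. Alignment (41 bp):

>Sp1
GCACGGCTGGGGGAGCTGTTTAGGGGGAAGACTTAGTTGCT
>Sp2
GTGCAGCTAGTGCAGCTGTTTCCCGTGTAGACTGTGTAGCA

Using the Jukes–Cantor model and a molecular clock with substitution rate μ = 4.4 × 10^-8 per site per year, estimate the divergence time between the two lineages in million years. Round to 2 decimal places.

5.70

The sequences differ at 15 of 41 sites, so p = 15/41 ≈ 0.365854.
d = −(3/4) ln(1 − 4p/3) = −0.75 ln(1 − 0.487805) = −0.75 ln(0.512195)
  = −0.75 × (-0.669050) = 0.501788 substitutions/site.
Under a molecular clock d = 2μt, so t = d/(2μ) = 0.501788 / (2 × 4.4 × 10^-8) = 5.70 million years.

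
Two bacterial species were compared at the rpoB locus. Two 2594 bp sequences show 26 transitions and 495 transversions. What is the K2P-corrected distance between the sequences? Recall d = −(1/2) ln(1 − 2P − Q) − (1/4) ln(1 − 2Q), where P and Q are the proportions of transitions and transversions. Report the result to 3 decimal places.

P = 26/2594 ≈ 0.010023 and Q = 495/2594 ≈ 0.190825.
Under the Kimura two-parameter model, d = −½ ln(1 − 2P − Q) − ¼ ln(1 − 2Q).
1 − 2P − Q = 0.789129, giving −½ ln(0.789129) = 0.118413.
1 − 2Q = 0.61835, giving −¼ ln(0.61835) = 0.120175.
d = 0.118413 + 0.120175 = 0.238588.

0.239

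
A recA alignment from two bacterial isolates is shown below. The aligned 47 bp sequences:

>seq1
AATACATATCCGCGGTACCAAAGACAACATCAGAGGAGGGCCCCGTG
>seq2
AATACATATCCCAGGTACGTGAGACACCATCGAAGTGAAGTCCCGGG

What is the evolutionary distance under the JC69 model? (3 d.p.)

0.380

The sequences differ at 14 of 47 sites, so p = 14/47 ≈ 0.297872.
d = −(3/4) ln(1 − 4p/3) = −0.75 ln(1 − 0.397163) = −0.75 ln(0.602837)
  = −0.75 × (-0.506108) = 0.379581 substitutions/site.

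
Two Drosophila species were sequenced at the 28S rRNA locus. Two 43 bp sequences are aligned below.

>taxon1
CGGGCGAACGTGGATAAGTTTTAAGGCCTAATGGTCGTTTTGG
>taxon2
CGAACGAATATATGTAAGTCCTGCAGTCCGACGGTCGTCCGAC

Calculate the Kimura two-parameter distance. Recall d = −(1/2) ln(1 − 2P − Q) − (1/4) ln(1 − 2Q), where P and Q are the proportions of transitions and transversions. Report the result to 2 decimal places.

1.13

Of 43 sites, 17 differences are transitions and 4 are transversions, so P = 17/43 ≈ 0.395349 and Q = 4/43 ≈ 0.093023.
Under the Kimura two-parameter model, d = −½ ln(1 − 2P − Q) − ¼ ln(1 − 2Q).
1 − 2P − Q = 0.116279, giving −½ ln(0.116279) = 1.075881.
1 − 2Q = 0.813954, giving −¼ ln(0.813954) = 0.051463.
d = 1.075881 + 0.051463 = 1.127344.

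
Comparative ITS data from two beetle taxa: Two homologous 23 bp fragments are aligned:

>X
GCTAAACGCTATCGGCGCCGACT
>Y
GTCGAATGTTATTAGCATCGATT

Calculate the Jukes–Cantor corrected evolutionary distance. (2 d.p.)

The sequences differ at 10 of 23 sites (2, 3, 4, 7, 9, 13, 14, 17, 18, 22), so p = 10/23 ≈ 0.434783.
d = −(3/4) ln(1 − 4p/3) = −0.75 ln(1 − 0.579711) = −0.75 ln(0.420289)
  = −0.75 × (-0.866813) = 0.650110 substitutions/site.

0.65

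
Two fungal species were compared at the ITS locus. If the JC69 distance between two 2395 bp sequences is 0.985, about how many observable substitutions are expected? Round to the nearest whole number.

Invert JC69: p = (3/4)(1 − e^(−4d/3)) = 0.75 × (1 − e^(-1.313333)) = 0.75 × (1 − 0.268922) = 0.548309.
Expected differing sites = pL ≈ 0.548309 × 2395 = 1313.200055 ≈ 1313.

1313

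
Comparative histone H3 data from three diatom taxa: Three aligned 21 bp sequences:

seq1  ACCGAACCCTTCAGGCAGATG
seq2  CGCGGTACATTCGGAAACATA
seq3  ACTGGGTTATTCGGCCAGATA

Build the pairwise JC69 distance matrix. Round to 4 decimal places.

d(seq1,seq2) = 0.8990, d(seq1,seq3) = 0.6355, d(seq2,seq3) = 0.6355

seq1–seq2: 11/21 sites differ → p ≈ 0.52381, d = −0.75 ln(1 − 0.698413) = 0.899023 ≈ 0.8990.
seq1–seq3: 9/21 sites differ → p ≈ 0.428571, d = −0.75 ln(1 − 0.571428) = 0.635472 ≈ 0.6355.
seq2–seq3: 9/21 sites differ → p ≈ 0.428571, d = −0.75 ln(1 − 0.571428) = 0.635472 ≈ 0.6355.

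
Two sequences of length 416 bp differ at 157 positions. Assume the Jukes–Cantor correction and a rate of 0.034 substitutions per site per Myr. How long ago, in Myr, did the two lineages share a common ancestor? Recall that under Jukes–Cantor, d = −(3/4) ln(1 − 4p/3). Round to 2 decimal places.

p = 157/416 ≈ 0.377404.
d = −(3/4) ln(1 − 4p/3) = −0.75 ln(1 − 0.503205) = −0.75 ln(0.496795)
  = −0.75 × (-0.699578) = 0.524684 substitutions/site.
Under a molecular clock d = 2μt, so t = d/(2μ) = 0.524684 / (2 × 0.034) = 7.72 Myr.

7.72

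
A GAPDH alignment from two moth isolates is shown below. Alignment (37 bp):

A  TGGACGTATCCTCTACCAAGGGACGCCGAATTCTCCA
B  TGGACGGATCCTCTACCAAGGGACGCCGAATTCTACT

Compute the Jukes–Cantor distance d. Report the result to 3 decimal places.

The sequences differ at 3 of 37 sites (7, 35, 37), so p = 3/37 ≈ 0.081081.
d = −(3/4) ln(1 − 4p/3) = −0.75 ln(1 − 0.108108) = −0.75 ln(0.891892)
  = −0.75 × (-0.114410) = 0.085808 substitutions/site.

0.086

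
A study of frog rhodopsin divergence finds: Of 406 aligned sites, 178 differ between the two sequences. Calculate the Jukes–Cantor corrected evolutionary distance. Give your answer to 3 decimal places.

p = 178/406 ≈ 0.438424.
d = −(3/4) ln(1 − 4p/3) = −0.75 ln(1 − 0.584565) = −0.75 ln(0.415435)
  = −0.75 × (-0.878429) = 0.658822 substitutions/site.

0.659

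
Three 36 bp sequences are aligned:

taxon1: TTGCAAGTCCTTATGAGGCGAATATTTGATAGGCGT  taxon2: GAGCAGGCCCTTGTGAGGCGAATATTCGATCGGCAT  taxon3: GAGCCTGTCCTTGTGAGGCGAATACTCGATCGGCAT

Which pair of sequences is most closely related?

taxon2 and taxon3

taxon1–taxon2: 8/36 differ, p = 0.222, d = 0.264.
taxon1–taxon3: 9/36 differ, p = 0.250, d = 0.304.
taxon2–taxon3: 4/36 differ, p = 0.111, d = 0.120.
The smallest distance is between taxon2 and taxon3.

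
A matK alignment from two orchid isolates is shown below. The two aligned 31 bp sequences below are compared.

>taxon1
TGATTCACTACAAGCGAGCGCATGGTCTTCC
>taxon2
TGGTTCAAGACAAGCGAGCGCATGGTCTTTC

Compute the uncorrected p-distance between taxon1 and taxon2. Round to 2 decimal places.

The sequences differ at 4 of 31 positions (sites 3, 8, 9, 30).
p = 4/31 = 0.129032… ≈ 0.13 (to 2 d.p.).

0.13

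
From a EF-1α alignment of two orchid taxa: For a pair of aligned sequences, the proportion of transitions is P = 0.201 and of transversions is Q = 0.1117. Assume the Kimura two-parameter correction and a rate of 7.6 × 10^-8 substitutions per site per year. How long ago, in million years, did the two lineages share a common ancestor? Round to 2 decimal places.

Under the Kimura two-parameter model, d = −½ ln(1 − 2P − Q) − ¼ ln(1 − 2Q).
1 − 2P − Q = 0.4863, giving −½ ln(0.4863) = 0.360465.
1 − 2Q = 0.7766, giving −¼ ln(0.7766) = 0.063207.
d = 0.360465 + 0.063207 = 0.423672.
Under a molecular clock d = 2μt, so t = d/(2μ) = 0.423672 / (2 × 7.6 × 10^-8) = 2.79 million years.

2.79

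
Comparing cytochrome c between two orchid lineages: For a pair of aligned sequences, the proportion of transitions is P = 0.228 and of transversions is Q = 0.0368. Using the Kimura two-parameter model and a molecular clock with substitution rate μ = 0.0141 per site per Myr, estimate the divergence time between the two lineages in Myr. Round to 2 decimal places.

12.71

Under the Kimura two-parameter model, d = −½ ln(1 − 2P − Q) − ¼ ln(1 − 2Q).
1 − 2P − Q = 0.5072, giving −½ ln(0.5072) = 0.339425.
1 − 2Q = 0.9264, giving −¼ ln(0.9264) = 0.019112.
d = 0.339425 + 0.019112 = 0.358537.
Under a molecular clock d = 2μt, so t = d/(2μ) = 0.358537 / (2 × 0.0141) = 12.71 Myr.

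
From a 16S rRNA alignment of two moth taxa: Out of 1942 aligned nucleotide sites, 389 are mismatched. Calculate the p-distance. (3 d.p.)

0.200

p = 389/1942 = 0.200308… ≈ 0.200 (to 3 d.p.).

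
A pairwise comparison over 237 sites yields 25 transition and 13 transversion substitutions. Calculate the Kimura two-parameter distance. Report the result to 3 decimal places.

0.184

P = 25/237 ≈ 0.105485 and Q = 13/237 ≈ 0.054852.
Under the Kimura two-parameter model, d = −½ ln(1 − 2P − Q) − ¼ ln(1 − 2Q).
1 − 2P − Q = 0.734178, giving −½ ln(0.734178) = 0.154502.
1 − 2Q = 0.890296, giving −¼ ln(0.890296) = 0.029050.
d = 0.154502 + 0.029050 = 0.183552.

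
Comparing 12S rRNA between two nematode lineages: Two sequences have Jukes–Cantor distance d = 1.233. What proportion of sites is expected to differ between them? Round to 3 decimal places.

p = (3/4)(1 − e^(−4d/3)) = 0.75 × (1 − e^(-1.644)) = 0.75 × (1 − 0.193206) = 0.605096.

0.605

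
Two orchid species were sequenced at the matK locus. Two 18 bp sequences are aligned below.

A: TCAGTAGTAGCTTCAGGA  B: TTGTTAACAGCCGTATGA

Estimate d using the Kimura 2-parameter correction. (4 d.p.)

0.9972

Of 18 sites, 6 differences are transitions and 3 are transversions, so P = 6/18 ≈ 0.333333 and Q = 3/18 ≈ 0.166667.
Under the Kimura two-parameter model, d = −½ ln(1 − 2P − Q) − ¼ ln(1 − 2Q).
1 − 2P − Q = 0.166667, giving −½ ln(0.166667) = 0.895879.
1 − 2Q = 0.666666, giving −¼ ln(0.666666) = 0.101367.
d = 0.895879 + 0.101367 = 0.997246.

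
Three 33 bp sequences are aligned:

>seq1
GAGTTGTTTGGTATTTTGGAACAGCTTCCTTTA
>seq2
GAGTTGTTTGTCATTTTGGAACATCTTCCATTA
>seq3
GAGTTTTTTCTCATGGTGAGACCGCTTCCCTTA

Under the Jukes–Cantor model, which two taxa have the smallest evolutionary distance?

seq1–seq2: 4/33 differ, p = 0.121, d = 0.132.
seq1–seq3: 10/33 differ, p = 0.303, d = 0.388.
seq2–seq3: 9/33 differ, p = 0.273, d = 0.339.
The smallest distance is between seq1 and seq2.

seq1 and seq2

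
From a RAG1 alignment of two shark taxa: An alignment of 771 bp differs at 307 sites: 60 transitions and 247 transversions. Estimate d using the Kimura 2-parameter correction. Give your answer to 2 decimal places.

0.58

P = 60/771 ≈ 0.077821 and Q = 247/771 ≈ 0.320363.
Under the Kimura two-parameter model, d = −½ ln(1 − 2P − Q) − ¼ ln(1 − 2Q).
1 − 2P − Q = 0.523995, giving −½ ln(0.523995) = 0.323137.
1 − 2Q = 0.359274, giving −¼ ln(0.359274) = 0.255917.
d = 0.323137 + 0.255917 = 0.579054.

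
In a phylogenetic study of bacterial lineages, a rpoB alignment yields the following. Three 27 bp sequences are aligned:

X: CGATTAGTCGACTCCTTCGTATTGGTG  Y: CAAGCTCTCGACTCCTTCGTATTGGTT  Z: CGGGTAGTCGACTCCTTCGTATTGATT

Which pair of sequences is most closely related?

X–Y: 6/27 differ, p = 0.222, d = 0.264.
X–Z: 4/27 differ, p = 0.148, d = 0.165.
Y–Z: 6/27 differ, p = 0.222, d = 0.264.
The smallest distance is between X and Z.

X and Z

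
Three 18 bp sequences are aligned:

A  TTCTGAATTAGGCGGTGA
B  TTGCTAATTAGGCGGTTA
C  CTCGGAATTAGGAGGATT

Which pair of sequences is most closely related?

A–B: 4/18 differ, p = 0.222, d = 0.264.
A–C: 6/18 differ, p = 0.333, d = 0.441.
B–C: 7/18 differ, p = 0.389, d = 0.548.
The smallest distance is between A and B.

A and B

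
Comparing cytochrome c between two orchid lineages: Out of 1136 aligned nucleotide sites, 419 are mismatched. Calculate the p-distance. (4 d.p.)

p = 419/1136 = 0.368838… ≈ 0.3688 (to 4 d.p.).

0.3688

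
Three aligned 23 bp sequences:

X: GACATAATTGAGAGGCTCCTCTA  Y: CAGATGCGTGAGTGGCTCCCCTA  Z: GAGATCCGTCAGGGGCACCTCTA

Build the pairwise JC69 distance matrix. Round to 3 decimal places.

X–Y: 7/23 sites differ → p ≈ 0.304348, d = −0.75 ln(1 − 0.405797) = 0.390401 ≈ 0.390.
X–Z: 7/23 sites differ → p ≈ 0.304348, d = −0.75 ln(1 − 0.405797) = 0.390401 ≈ 0.390.
Y–Z: 6/23 sites differ → p ≈ 0.26087, d = −0.75 ln(1 − 0.347827) = 0.320584 ≈ 0.321.

d(X,Y) = 0.390, d(X,Z) = 0.390, d(Y,Z) = 0.321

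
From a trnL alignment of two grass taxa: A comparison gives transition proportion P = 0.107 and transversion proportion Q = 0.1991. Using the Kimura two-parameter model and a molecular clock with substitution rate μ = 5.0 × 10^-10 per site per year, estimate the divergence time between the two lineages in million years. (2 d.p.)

Under the Kimura two-parameter model, d = −½ ln(1 − 2P − Q) − ¼ ln(1 − 2Q).
1 − 2P − Q = 0.5869, giving −½ ln(0.5869) = 0.266450.
1 − 2Q = 0.6018, giving −¼ ln(0.6018) = 0.126958.
d = 0.266450 + 0.126958 = 0.393408.
Under a molecular clock d = 2μt, so t = d/(2μ) = 0.393408 / (2 × 5.0 × 10^-10) = 393.41 million years.

393.41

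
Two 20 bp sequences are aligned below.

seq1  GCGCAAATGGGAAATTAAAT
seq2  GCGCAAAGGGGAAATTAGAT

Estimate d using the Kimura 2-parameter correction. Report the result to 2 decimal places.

0.11

Of 20 sites, 1 differences are transitions and 1 are transversions, so P = 1/20 = 0.05 and Q = 1/20 = 0.05.
Under the Kimura two-parameter model, d = −½ ln(1 − 2P − Q) − ¼ ln(1 − 2Q).
1 − 2P − Q = 0.85, giving −½ ln(0.85) = 0.081259.
1 − 2Q = 0.9, giving −¼ ln(0.9) = 0.026340.
d = 0.081259 + 0.026340 = 0.107599.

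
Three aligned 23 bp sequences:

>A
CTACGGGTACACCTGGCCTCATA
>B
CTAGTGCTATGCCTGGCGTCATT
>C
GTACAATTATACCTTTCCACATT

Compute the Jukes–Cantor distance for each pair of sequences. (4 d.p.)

d(A,B) = 0.3904, d(A,C) = 0.5532, d(B,C) = 0.6501

A–B: 7/23 sites differ → p ≈ 0.304348, d = −0.75 ln(1 − 0.405797) = 0.390401 ≈ 0.3904.
A–C: 9/23 sites differ → p ≈ 0.391304, d = −0.75 ln(1 − 0.521739) = 0.553199 ≈ 0.5532.
B–C: 10/23 sites differ → p ≈ 0.434783, d = −0.75 ln(1 − 0.579711) = 0.650110 ≈ 0.6501.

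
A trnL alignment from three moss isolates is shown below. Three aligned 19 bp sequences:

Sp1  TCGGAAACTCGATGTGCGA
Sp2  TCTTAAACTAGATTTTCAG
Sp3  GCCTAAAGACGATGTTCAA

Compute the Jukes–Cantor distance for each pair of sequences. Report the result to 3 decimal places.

Sp1–Sp2: 7/19 sites differ → p ≈ 0.368421, d = −0.75 ln(1 − 0.491228) = 0.506816 ≈ 0.507.
Sp1–Sp3: 7/19 sites differ → p ≈ 0.368421, d = −0.75 ln(1 − 0.491228) = 0.506816 ≈ 0.507.
Sp2–Sp3: 7/19 sites differ → p ≈ 0.368421, d = −0.75 ln(1 − 0.491228) = 0.506816 ≈ 0.507.

d(Sp1,Sp2) = 0.507, d(Sp1,Sp3) = 0.507, d(Sp2,Sp3) = 0.507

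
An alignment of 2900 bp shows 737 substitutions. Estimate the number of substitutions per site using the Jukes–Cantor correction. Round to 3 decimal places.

0.310

p = 737/2900 ≈ 0.254138.
d = −(3/4) ln(1 − 4p/3) = −0.75 ln(1 − 0.338851) = −0.75 ln(0.661149)
  = −0.75 × (-0.413776) = 0.310332 substitutions/site.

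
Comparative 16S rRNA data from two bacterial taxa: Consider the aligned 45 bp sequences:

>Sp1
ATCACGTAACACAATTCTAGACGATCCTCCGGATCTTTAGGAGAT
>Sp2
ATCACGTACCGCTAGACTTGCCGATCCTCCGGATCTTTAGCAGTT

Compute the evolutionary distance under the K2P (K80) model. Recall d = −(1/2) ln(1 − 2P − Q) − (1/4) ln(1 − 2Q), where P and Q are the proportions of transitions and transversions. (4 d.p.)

0.2355

Of 45 sites, 1 differences are transitions and 8 are transversions, so P = 1/45 ≈ 0.022222 and Q = 8/45 ≈ 0.177778.
Under the Kimura two-parameter model, d = −½ ln(1 − 2P − Q) − ¼ ln(1 − 2Q).
1 − 2P − Q = 0.777778, giving −½ ln(0.777778) = 0.125657.
1 − 2Q = 0.644444, giving −¼ ln(0.644444) = 0.109842.
d = 0.125657 + 0.109842 = 0.235499.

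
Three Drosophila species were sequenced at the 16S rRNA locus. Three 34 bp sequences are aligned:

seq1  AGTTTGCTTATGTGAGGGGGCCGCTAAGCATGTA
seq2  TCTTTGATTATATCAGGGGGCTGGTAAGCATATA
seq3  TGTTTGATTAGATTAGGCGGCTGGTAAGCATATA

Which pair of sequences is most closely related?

seq1–seq2: 8/34 differ, p = 0.235, d = 0.282.
seq1–seq3: 9/34 differ, p = 0.265, d = 0.326.
seq2–seq3: 4/34 differ, p = 0.118, d = 0.128.
The smallest distance is between seq2 and seq3.

seq2 and seq3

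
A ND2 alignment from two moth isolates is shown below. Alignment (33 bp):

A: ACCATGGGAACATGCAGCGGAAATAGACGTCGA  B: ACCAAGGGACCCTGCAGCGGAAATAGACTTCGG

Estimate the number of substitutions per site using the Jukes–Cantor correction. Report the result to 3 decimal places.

0.169

The sequences differ at 5 of 33 sites (5, 10, 12, 29, 33), so p = 5/33 ≈ 0.151515.
d = −(3/4) ln(1 − 4p/3) = −0.75 ln(1 − 0.20202) = −0.75 ln(0.79798)
  = −0.75 × (-0.225672) = 0.169254 substitutions/site.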